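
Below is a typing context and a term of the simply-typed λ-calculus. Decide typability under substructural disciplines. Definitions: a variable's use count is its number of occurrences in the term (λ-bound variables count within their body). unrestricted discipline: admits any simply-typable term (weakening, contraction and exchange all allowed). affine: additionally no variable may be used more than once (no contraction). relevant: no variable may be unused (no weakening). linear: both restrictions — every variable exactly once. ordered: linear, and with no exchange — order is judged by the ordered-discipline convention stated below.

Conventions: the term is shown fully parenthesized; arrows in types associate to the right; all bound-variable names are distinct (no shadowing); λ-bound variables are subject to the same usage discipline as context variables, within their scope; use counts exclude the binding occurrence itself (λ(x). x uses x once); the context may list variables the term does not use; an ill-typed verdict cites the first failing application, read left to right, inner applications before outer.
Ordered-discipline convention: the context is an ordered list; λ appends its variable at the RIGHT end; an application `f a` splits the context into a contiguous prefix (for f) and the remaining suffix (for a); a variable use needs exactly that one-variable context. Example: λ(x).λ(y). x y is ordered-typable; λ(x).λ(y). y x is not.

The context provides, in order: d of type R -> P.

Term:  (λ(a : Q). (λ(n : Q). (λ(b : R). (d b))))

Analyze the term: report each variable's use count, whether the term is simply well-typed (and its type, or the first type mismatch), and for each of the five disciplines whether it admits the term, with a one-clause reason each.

counts: d: 1×; a (bound): 0×; n (bound): 0×; b (bound): 1×
left-to-right use order: d, b
typing: the term checks, with type Q -> Q -> R -> P
ordered: ✗, needs weakening: a, n unused
linear: ✗, needs weakening: a, n unused
affine: ✓, at most one use each (d, a, n, b)
relevant: ✗, needs weakening: a, n unused
unrestricted: ✓, typability at Q -> Q -> R -> P is all that's needed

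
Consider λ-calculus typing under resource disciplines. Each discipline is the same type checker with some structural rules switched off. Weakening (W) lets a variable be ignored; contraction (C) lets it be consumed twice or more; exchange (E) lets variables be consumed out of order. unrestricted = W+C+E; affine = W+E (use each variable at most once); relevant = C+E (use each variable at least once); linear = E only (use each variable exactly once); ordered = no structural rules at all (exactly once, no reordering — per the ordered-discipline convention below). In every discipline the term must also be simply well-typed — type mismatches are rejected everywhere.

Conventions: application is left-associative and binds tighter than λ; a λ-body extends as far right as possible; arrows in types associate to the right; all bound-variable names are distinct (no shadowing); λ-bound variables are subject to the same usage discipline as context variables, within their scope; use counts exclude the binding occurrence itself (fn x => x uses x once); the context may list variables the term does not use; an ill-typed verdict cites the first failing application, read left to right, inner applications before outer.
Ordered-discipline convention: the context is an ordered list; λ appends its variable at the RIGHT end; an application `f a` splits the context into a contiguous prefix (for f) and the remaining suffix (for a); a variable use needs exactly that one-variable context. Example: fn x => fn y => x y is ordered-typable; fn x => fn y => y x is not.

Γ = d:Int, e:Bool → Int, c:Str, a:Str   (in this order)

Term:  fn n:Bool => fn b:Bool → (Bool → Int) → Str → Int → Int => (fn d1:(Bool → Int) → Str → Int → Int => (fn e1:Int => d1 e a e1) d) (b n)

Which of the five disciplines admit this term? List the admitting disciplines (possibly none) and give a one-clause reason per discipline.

admitted in: affine, unrestricted
usage: d: 1×; e: 1×; c: 0×; a: 1×; n [bound]: 1×; b [bound]: 1×; d1 [bound]: 1×; e1 [bound]: 1×
use order (left to right): d1, e, a, e1, d, b, n
typing: the term checks, with type Bool → (Bool → (Bool → Int) → Str → Int → Int) → Int
ordered ✗ (c left unused)
linear ✗ (c left unused)
affine ✓ (at most one use each (d, e, c, a, n, b, d1, e1))
relevant ✗ (c left unused)
unrestricted ✓ (well-typed at Bool → (Bool → (Bool → Int) → Str → Int → Int) → Int; no restrictions here)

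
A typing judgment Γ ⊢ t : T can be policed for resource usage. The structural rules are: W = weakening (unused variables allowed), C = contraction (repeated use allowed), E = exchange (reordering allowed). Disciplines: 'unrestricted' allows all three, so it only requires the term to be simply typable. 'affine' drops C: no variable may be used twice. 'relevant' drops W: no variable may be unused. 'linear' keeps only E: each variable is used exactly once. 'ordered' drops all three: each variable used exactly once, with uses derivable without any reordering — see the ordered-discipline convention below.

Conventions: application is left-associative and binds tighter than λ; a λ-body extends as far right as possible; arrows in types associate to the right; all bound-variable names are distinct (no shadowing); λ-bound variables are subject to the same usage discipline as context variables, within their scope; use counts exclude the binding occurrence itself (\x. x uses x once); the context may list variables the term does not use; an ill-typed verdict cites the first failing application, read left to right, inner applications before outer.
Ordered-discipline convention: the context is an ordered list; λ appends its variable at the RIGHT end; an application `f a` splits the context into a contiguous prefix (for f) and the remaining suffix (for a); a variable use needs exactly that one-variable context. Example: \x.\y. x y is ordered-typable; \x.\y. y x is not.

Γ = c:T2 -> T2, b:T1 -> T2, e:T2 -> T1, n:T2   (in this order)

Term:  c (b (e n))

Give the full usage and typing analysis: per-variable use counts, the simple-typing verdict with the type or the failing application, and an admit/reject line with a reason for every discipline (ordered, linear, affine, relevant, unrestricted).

usage: c ×1; b ×1; e ×1; n ×1
uses in reading order: c, b, e, n
typing: well-typed at T2
ordered ✓ (c, b, e, n once each; derivable with no W/C/E)
linear ✓ (c, b, e, n: one use apiece)
affine ✓ (c, b, e, n: no repeats, contraction unneeded)
relevant ✓ (every one of c, b, e, n appears)
unrestricted ✓ (type-checks (T2) and nothing is barred)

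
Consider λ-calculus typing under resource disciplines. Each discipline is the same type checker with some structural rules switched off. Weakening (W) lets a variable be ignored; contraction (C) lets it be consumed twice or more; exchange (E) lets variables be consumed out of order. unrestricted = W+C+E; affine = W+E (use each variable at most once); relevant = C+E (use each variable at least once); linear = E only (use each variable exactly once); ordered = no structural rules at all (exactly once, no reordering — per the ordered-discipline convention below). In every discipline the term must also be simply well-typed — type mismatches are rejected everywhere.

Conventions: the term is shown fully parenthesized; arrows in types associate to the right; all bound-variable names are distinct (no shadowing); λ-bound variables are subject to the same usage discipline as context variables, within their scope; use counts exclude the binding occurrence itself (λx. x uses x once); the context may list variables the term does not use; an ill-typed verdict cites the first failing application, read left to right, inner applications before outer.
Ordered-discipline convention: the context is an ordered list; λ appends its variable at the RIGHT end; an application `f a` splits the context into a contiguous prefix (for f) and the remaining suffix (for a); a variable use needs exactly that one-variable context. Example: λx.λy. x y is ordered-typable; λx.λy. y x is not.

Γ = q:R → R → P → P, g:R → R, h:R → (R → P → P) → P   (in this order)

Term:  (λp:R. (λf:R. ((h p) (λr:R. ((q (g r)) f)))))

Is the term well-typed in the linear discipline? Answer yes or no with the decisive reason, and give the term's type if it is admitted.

yes — single use per variable (q, g, h, p, f, r); term : R → R → P
use counts: q: 1; g: 1; h: 1; p [bound]: 1; f [bound]: 1; r [bound]: 1
uses in reading order: h, p, q, g, r, f
typing: the term checks, with type R → R → P
all disciplines: ordered ✗ · linear ✓ · affine ✓ · relevant ✓ · unrestricted ✓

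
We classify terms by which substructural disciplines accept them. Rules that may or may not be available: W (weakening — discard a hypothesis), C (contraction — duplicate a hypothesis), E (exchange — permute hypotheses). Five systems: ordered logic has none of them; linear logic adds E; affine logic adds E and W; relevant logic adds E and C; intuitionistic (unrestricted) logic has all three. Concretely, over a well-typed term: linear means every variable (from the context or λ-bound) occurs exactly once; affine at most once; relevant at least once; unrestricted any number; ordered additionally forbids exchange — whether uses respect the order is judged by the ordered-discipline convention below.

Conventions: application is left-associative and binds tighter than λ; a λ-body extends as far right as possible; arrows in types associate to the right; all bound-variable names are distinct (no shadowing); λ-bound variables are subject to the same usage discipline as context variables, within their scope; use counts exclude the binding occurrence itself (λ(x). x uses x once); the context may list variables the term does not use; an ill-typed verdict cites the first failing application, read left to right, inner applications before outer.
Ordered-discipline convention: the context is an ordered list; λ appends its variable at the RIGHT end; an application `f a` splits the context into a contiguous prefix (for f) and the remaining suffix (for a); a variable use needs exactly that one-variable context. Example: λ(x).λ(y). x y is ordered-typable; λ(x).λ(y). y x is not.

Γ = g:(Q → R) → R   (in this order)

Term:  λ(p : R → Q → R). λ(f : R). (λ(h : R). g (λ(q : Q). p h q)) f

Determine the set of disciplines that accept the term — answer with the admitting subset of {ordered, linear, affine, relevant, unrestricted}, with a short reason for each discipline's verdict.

admitted in: ordered, linear, affine, relevant, unrestricted
use counts: g: 1, p [bound]: 1, f [bound]: 1, h [bound]: 1, q [bound]: 1
order of uses: g, p, h, q, f
typing: well-typed at (R → Q → R) → R → R
ordered: ✓ — one use each (g, p, f, h, q); ordered split holds
linear: ✓ — exactly-once usage across g, p, f, h, q
affine: ✓ — at most one use each (g, p, f, h, q)
relevant: ✓ — g, p, f, h, q: all used, weakening unneeded
unrestricted: ✓ — simply typable at (R → Q → R) → R → R; W, C, E all held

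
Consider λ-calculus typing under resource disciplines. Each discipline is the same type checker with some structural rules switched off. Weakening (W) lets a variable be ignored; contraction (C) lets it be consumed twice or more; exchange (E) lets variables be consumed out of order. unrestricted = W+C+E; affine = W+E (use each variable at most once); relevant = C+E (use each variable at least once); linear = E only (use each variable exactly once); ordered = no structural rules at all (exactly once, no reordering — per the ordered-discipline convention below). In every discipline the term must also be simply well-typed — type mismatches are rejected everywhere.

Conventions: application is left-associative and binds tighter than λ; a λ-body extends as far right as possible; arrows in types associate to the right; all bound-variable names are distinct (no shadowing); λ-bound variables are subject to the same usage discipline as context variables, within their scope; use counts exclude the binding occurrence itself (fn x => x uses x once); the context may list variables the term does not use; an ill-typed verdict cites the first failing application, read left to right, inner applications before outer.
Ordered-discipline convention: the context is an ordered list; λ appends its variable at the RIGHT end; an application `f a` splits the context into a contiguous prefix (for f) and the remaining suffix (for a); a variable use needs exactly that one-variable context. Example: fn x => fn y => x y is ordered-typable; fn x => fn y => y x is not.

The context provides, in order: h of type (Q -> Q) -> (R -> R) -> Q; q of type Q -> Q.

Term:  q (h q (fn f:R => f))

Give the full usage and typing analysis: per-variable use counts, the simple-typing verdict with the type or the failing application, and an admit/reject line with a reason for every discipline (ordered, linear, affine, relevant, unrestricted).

counts: h: 1×, q: 2×, f (bound): 1×
use order (left to right): q, h, q, f
typing: ✓ — Q
ordered: ✗, repeated use of q ×2
linear: ✗, repeated use of q ×2
affine: ✗, repeated use of q ×2
relevant: ✓, every one of h, q, f appears
unrestricted: ✓, type-checks (Q) and nothing is barred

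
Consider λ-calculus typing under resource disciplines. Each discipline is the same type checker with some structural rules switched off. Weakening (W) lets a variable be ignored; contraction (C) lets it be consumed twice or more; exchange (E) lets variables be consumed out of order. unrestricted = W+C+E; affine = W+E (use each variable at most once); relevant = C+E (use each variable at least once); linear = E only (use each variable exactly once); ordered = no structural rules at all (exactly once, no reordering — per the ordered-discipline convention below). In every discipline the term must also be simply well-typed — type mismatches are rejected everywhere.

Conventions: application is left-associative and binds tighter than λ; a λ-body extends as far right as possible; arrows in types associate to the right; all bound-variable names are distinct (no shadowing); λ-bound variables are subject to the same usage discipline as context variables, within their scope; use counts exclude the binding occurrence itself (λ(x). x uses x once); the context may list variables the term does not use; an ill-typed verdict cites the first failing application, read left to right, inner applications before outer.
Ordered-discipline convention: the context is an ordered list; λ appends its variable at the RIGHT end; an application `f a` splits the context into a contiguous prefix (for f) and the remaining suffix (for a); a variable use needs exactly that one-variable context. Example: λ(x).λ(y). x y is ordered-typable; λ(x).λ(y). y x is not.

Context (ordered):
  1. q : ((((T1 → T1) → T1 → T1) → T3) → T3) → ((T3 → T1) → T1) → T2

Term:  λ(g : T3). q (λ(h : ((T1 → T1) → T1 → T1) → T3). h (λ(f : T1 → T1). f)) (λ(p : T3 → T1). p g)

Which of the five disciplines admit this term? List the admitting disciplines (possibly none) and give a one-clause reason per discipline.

admitting disciplines: linear, affine, relevant, unrestricted
use counts: q ×1, g [bound] ×1, h [bound] ×1, f [bound] ×1, p [bound] ×1
left-to-right use order: q, h, f, p, g
typing: ✓ — T3 → T2
ordered ✗ (no contiguous prefix/suffix split fits q, h, f, p, g)
linear ✓ (q, g, h, f, p: one use apiece)
affine ✓ (no duplicate uses among q, g, h, f, p)
relevant ✓ (none of q, g, h, f, p goes unused)
unrestricted ✓ (type-checks (T3 → T2) and nothing is barred)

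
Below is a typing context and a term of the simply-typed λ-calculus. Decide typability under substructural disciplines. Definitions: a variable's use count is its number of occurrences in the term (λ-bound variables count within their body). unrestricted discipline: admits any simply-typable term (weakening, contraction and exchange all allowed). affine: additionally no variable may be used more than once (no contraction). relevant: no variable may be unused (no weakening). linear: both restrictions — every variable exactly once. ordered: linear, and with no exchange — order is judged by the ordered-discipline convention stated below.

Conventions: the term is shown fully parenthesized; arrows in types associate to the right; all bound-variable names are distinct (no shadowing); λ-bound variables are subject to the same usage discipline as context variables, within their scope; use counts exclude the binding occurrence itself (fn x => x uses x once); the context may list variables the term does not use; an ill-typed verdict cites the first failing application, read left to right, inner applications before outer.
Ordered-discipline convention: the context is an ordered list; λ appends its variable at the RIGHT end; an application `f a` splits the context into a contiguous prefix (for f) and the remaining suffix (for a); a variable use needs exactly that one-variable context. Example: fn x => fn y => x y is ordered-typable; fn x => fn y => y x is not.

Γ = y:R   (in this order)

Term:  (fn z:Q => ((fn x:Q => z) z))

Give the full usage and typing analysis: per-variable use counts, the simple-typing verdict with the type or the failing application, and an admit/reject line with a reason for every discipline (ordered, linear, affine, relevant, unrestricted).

variable uses: y ×0; z (λ-bound) ×2; x (λ-bound) ×0
uses in reading order: z, z
typing: ✓ — Q -> Q
ordered: ✗ — repeated use of z ×2; unused: y, x — weakening required
linear: ✗ — repeated use of z ×2; unused: y, x — weakening required
affine: ✗ — repeated use of z ×2
relevant: ✗ — unused: y, x — weakening required
unrestricted: ✓ — type-checks (Q -> Q) and nothing is barred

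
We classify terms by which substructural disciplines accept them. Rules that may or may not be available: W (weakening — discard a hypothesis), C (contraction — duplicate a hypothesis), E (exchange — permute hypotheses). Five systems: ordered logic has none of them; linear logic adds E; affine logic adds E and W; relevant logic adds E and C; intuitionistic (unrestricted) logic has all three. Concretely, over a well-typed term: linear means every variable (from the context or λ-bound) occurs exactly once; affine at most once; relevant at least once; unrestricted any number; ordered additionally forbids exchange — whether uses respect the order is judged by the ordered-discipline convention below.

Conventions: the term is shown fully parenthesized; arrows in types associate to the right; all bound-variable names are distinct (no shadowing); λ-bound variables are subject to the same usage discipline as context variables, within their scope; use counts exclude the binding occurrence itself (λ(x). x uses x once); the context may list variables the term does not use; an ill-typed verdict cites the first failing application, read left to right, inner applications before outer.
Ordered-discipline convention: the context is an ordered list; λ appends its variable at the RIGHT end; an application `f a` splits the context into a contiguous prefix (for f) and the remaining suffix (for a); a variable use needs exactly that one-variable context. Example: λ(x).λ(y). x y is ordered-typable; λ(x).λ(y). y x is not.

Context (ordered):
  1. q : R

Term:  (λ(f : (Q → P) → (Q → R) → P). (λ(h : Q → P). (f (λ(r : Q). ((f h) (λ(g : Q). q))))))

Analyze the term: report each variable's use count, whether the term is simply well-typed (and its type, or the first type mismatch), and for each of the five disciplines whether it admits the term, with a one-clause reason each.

variable uses: q: 1; f (bound): 2; h (bound): 1; r (bound): 0; g (bound): 0
uses in reading order: f, f, h, q
typing: well-typed — term : ((Q → P) → (Q → R) → P) → (Q → P) → (Q → R) → P
ordered: ✗ — uses contraction: f ×2; r, g left unused
linear: ✗ — uses contraction: f ×2; r, g left unused
affine: ✗ — uses contraction: f ×2
relevant: ✗ — r, g left unused
unrestricted: ✓ — well-typed at ((Q → P) → (Q → R) → P) → (Q → P) → (Q → R) → P; no restrictions here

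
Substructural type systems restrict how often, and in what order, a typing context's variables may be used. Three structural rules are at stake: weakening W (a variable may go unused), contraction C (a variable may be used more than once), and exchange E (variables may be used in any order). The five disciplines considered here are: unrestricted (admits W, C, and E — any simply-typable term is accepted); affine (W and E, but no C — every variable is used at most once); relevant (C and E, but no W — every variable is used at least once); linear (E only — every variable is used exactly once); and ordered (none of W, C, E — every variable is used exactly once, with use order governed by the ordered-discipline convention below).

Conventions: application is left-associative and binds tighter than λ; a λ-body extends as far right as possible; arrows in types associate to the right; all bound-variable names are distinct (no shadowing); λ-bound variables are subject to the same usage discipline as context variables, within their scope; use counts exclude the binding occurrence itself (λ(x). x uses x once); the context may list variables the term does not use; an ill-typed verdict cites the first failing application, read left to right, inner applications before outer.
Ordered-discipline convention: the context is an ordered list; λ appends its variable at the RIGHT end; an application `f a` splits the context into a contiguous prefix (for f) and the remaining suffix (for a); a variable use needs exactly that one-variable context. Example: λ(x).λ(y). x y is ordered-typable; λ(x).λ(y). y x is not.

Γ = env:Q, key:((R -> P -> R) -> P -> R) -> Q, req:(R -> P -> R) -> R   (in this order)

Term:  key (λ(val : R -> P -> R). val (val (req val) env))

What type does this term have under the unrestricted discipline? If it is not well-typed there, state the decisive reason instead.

not well-typed under unrestricted — not simply typable
counts: env=1, key=1, req=1, val (bound)=3
use order (left to right): key, val, val, req, val, env
typing: ill-typed: a function awaiting P gets Q
per-discipline verdicts: ordered ✗ · linear ✗ · affine ✗ · relevant ✗ · unrestricted ✗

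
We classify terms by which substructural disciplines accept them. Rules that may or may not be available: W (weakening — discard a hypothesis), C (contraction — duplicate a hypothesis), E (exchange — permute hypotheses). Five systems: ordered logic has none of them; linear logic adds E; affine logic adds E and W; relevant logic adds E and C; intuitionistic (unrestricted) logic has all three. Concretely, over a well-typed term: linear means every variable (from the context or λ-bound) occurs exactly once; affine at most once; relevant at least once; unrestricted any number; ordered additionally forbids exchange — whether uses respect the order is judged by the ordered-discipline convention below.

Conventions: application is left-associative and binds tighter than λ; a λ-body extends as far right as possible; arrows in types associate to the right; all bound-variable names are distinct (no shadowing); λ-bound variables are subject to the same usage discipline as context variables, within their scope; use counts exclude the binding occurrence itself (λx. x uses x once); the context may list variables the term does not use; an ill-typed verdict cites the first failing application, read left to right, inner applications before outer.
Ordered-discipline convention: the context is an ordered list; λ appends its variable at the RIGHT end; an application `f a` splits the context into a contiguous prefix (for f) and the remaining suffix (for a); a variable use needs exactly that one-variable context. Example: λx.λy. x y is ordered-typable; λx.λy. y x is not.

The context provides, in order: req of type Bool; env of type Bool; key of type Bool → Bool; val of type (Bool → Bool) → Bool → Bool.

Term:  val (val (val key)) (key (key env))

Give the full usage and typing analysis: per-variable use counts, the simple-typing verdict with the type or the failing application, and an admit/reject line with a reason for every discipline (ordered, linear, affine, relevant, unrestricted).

variable uses: req: 0; env: 1; key: 3; val: 3
uses in reading order: val, val, val, key, key, key, env
typing: well-typed — term : Bool
ordered: ✗ — repeated use of key ×3, val ×3; req never used (weakening)
linear: ✗ — repeated use of key ×3, val ×3; req never used (weakening)
affine: ✗ — repeated use of key ×3, val ×3
relevant: ✗ — req never used (weakening)
unrestricted: ✓ — type-checks (Bool) and nothing is barred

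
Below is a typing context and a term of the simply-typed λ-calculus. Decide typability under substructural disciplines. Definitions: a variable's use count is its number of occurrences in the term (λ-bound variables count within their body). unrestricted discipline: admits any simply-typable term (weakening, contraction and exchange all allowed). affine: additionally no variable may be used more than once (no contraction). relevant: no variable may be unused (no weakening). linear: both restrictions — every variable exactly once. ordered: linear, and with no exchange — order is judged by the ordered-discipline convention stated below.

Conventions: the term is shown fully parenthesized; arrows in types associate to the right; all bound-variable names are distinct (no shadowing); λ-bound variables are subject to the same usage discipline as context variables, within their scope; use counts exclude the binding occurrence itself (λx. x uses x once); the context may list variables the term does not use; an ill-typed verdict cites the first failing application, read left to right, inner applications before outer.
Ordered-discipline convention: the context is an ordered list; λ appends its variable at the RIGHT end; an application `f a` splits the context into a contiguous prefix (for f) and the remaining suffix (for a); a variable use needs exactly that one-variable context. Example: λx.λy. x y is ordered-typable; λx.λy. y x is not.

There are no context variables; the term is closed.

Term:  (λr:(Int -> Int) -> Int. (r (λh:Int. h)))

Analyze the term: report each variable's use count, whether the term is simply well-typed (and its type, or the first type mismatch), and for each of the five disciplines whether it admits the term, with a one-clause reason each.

counts: r (bound)=1, h (bound)=1
uses in reading order: r, h
typing: well-typed — term : ((Int -> Int) -> Int) -> Int
ordered: ✓ — one use each (r, h); ordered split holds
linear: ✓ — exactly-once usage across r, h
affine: ✓ — r, h: no repeats, contraction unneeded
relevant: ✓ — every one of r, h appears
unrestricted: ✓ — type-checks (((Int -> Int) -> Int) -> Int) and nothing is barred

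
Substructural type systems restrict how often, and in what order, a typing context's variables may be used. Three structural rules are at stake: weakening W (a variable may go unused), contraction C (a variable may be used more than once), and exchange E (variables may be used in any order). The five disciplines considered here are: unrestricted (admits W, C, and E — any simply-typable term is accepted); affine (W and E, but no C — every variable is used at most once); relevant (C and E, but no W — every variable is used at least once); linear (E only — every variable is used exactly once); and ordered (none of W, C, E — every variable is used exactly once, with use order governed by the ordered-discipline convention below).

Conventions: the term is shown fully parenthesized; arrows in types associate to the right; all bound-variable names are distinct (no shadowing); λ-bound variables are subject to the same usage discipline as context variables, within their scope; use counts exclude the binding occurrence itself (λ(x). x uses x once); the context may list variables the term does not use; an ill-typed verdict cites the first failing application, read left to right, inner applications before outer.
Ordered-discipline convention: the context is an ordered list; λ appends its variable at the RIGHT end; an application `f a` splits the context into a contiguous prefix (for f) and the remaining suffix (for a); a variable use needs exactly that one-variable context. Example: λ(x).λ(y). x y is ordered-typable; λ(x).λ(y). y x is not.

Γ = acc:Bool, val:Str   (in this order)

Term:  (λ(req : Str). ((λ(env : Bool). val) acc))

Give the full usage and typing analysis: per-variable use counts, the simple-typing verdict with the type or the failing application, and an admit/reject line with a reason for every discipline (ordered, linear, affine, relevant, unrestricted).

use counts: acc=1; val=1; req (bound)=0; env (bound)=0
use order (left to right): val, acc
typing: well-typed at Str → Str
ordered: ✗ — unused: req, env — weakening required
linear: ✗ — unused: req, env — weakening required
affine: ✓ — no duplicate uses among acc, val, req, env
relevant: ✗ — unused: req, env — weakening required
unrestricted: ✓ — well-typed at Str → Str; no restrictions here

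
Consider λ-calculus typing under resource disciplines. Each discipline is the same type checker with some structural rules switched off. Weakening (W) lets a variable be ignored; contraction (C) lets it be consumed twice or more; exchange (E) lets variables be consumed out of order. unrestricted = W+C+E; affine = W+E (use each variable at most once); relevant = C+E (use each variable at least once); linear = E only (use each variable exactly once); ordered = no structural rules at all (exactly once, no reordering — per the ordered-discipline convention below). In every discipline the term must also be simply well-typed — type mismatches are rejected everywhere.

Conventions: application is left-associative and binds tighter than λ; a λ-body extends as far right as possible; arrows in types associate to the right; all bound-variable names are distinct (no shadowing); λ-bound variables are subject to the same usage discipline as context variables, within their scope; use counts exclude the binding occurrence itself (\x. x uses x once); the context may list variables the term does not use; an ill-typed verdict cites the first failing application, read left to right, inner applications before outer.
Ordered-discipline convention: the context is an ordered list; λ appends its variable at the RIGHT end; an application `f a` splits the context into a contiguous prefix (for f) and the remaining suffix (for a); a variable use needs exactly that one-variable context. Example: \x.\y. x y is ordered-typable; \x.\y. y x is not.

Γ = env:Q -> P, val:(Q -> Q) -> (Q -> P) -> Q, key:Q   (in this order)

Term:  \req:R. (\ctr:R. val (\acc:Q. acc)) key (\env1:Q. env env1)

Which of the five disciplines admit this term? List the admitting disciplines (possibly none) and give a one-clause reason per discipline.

admitting disciplines: none
usage: env: 1, val: 1, key: 1, req [bound]: 0, ctr [bound]: 0, acc [bound]: 1, env1 [bound]: 1
order of uses: val, acc, key, env, env1
typing: ill-typed: a function awaiting R gets Q
ordered ✗ (not simply typable)
linear ✗ (fails simple typing)
affine ✗ (a type mismatch blocks all five)
relevant ✗ (the type mismatch rejects it)
unrestricted ✗ (not simply typable)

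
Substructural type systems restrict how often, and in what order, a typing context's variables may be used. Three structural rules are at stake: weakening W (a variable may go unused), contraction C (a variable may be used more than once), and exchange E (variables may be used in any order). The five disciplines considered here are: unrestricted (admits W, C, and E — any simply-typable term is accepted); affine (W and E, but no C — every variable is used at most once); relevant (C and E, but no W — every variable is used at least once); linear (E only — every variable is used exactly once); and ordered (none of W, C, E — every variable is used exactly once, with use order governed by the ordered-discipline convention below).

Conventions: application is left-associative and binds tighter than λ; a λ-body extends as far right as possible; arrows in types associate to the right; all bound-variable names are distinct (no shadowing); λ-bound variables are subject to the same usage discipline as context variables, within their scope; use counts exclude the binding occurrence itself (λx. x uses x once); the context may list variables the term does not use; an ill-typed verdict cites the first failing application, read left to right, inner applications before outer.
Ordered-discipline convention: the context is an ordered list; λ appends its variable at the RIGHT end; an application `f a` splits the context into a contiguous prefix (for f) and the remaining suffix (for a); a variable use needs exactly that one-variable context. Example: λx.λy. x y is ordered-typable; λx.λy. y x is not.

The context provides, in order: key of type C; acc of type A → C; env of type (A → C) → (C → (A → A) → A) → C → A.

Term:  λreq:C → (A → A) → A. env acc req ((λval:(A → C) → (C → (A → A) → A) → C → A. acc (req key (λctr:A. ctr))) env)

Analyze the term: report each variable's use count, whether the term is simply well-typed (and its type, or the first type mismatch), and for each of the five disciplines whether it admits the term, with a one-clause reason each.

use counts: key=1, acc=2, env=2, req (bound)=2, val (bound)=0, ctr (bound)=1
left-to-right use order: env, acc, req, acc, req, key, ctr, env
typing: well-typed — term : (C → (A → A) → A) → A
ordered: ✗, uses contraction: acc ×2, env ×2, req ×2; val never used (weakening)
linear: ✗, uses contraction: acc ×2, env ×2, req ×2; val never used (weakening)
affine: ✗, uses contraction: acc ×2, env ×2, req ×2
relevant: ✗, val never used (weakening)
unrestricted: ✓, type-checks ((C → (A → A) → A) → A) and nothing is barred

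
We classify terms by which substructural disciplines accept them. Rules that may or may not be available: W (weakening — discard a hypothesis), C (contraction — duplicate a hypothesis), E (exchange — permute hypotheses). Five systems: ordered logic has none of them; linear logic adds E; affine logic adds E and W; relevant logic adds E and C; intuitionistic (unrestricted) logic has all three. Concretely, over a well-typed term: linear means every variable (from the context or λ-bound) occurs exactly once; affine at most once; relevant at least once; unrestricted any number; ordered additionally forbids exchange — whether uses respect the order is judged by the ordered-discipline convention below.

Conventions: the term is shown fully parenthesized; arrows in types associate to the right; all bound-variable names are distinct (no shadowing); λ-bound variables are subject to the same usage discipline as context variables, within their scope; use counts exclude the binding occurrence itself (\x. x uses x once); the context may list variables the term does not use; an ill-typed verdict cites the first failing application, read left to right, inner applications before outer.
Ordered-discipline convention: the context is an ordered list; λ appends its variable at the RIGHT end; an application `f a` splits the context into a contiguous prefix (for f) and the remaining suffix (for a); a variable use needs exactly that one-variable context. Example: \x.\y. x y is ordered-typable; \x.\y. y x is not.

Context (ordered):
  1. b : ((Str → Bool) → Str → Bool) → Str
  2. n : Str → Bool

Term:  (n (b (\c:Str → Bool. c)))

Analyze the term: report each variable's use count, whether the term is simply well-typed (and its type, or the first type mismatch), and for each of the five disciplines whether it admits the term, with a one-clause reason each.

use counts: b ×1, n ×1, c [bound] ×1
uses in reading order: n, b, c
typing: well-typed at Bool
ordered ✗ (no ordered split (uses run n, b, c))
linear ✓ (single use per variable (b, n, c))
affine ✓ (b, n, c: no repeats, contraction unneeded)
relevant ✓ (at least one use each (b, n, c))
unrestricted ✓ (typability at Bool is all that's needed)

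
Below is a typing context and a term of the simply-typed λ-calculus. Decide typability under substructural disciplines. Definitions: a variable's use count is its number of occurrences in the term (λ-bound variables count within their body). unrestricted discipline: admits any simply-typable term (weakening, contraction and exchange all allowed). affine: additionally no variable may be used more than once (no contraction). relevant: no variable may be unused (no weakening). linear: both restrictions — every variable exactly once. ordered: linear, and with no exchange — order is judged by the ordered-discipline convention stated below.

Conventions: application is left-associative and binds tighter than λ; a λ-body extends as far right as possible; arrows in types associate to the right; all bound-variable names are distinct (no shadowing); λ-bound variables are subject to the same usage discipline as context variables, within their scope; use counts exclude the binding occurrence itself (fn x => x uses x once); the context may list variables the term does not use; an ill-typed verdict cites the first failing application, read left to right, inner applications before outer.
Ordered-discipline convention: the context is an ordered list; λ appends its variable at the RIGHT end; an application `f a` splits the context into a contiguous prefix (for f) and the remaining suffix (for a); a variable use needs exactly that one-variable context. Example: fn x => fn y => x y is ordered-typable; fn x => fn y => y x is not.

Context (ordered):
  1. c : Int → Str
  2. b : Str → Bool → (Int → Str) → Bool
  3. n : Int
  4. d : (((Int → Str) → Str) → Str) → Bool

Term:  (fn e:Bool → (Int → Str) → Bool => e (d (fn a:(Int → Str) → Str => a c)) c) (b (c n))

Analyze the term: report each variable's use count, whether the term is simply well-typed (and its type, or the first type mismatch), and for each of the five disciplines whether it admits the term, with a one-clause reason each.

usage: c: 3×, b: 1×, n: 1×, d: 1×, e [bound]: 1×, a [bound]: 1×
order of uses: e, d, a, c, c, b, c, n
typing: well-typed at Bool
ordered: ✗, c ×3 used more than once (contraction)
linear: ✗, c ×3 used more than once (contraction)
affine: ✗, c ×3 used more than once (contraction)
relevant: ✓, every one of c, b, n, d, e, a appears
unrestricted: ✓, type-checks (Bool) and nothing is barred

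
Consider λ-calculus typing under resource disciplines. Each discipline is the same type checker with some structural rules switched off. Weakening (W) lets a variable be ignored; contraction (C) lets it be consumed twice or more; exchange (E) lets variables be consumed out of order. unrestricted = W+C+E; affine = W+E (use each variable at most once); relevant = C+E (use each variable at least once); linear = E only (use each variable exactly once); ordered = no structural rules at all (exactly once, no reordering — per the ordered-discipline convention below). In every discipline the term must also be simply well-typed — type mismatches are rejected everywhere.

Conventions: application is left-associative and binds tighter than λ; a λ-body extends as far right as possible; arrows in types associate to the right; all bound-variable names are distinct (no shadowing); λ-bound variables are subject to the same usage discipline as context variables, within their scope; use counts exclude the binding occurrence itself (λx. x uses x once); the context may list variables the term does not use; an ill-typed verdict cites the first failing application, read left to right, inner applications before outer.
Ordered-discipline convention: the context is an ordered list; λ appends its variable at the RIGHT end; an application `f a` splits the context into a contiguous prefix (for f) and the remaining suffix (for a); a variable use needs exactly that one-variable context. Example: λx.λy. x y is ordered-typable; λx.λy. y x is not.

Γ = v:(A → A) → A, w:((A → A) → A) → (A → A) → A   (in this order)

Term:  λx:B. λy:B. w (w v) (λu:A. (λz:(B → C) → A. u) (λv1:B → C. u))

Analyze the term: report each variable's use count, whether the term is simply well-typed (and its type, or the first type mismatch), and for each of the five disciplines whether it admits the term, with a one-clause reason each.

use counts: v: 1×, w: 2×, x (λ-bound): 0×, y (λ-bound): 0×, u (λ-bound): 2×, z (λ-bound): 0×, v1 (λ-bound): 0×
uses in reading order: w, w, v, u, u
typing: ✓ — B → B → A
ordered: ✗ — repeated use of w ×2, u ×2; x, y, z, v1 left unused
linear: ✗ — repeated use of w ×2, u ×2; x, y, z, v1 left unused
affine: ✗ — repeated use of w ×2, u ×2
relevant: ✗ — x, y, z, v1 left unused
unrestricted: ✓ — typability at B → B → A is all that's needed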